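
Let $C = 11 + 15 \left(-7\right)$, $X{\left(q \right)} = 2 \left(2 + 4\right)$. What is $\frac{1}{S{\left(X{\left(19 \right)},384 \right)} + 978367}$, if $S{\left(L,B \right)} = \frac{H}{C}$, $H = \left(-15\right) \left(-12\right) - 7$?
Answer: $\frac{94}{91966325} \approx 1.0221 \cdot 10^{-6}$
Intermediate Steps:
$X{\left(q \right)} = 12$ ($X{\left(q \right)} = 2 \cdot 6 = 12$)
$C = -94$ ($C = 11 - 105 = -94$)
$H = 173$ ($H = 180 - 7 = 173$)
$S{\left(L,B \right)} = - \frac{173}{94}$ ($S{\left(L,B \right)} = \frac{173}{-94} = 173 \left(- \frac{1}{94}\right) = - \frac{173}{94}$)
$\frac{1}{S{\left(X{\left(19 \right)},384 \right)} + 978367} = \frac{1}{- \frac{173}{94} + 978367} = \frac{1}{\frac{91966325}{94}} = \frac{94}{91966325}$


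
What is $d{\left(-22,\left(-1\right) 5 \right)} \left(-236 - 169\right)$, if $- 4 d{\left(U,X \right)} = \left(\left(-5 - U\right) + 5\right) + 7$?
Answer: $\frac{11745}{4} \approx 2936.3$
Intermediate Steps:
$d{\left(U,X \right)} = - \frac{7}{4} + \frac{U}{4}$ ($d{\left(U,X \right)} = - \frac{\left(\left(-5 - U\right) + 5\right) + 7}{4} = - \frac{- U + 7}{4} = - \frac{7 - U}{4} = - \frac{7}{4} + \frac{U}{4}$)
$d{\left(-22,\left(-1\right) 5 \right)} \left(-236 - 169\right) = \left(- \frac{7}{4} + \frac{1}{4} \left(-22\right)\right) \left(-236 - 169\right) = \left(- \frac{7}{4} - \frac{11}{2}\right) \left(-405\right) = \left(- \frac{29}{4}\right) \left(-405\right) = \frac{11745}{4}$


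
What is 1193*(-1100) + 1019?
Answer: -1311281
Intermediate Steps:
1193*(-1100) + 1019 = -1312300 + 1019 = -1311281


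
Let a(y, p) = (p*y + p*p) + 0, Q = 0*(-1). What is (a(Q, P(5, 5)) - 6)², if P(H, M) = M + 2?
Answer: 1849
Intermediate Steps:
Q = 0
P(H, M) = 2 + M
a(y, p) = p² + p*y (a(y, p) = (p*y + p²) + 0 = (p² + p*y) + 0 = p² + p*y)
(a(Q, P(5, 5)) - 6)² = ((2 + 5)*((2 + 5) + 0) - 6)² = (7*(7 + 0) - 6)² = (7*7 - 6)² = (49 - 6)² = 43² = 1849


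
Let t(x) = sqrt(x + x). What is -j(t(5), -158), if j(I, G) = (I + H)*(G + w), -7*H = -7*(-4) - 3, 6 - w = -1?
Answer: -3775/7 + 151*sqrt(10) ≈ -61.782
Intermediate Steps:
w = 7 (w = 6 - 1*(-1) = 6 + 1 = 7)
H = -25/7 (H = -(-7*(-4) - 3)/7 = -(28 - 3)/7 = -1/7*25 = -25/7 ≈ -3.5714)
t(x) = sqrt(2)*sqrt(x) (t(x) = sqrt(2*x) = sqrt(2)*sqrt(x))
j(I, G) = (7 + G)*(-25/7 + I) (j(I, G) = (I - 25/7)*(G + 7) = (-25/7 + I)*(7 + G) = (7 + G)*(-25/7 + I))
-j(t(5), -158) = -(-25 + 7*(sqrt(2)*sqrt(5)) - 25/7*(-158) - 158*sqrt(2)*sqrt(5)) = -(-25 + 7*sqrt(10) + 3950/7 - 158*sqrt(10)) = -(3775/7 - 151*sqrt(10)) = -3775/7 + 151*sqrt(10)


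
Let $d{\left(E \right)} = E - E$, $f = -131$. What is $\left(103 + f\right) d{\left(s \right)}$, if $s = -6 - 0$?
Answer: $0$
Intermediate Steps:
$s = -6$ ($s = -6 + 0 = -6$)
$d{\left(E \right)} = 0$
$\left(103 + f\right) d{\left(s \right)} = \left(103 - 131\right) 0 = \left(-28\right) 0 = 0$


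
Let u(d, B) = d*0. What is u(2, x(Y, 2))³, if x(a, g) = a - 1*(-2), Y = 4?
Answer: 0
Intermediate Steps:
x(a, g) = 2 + a (x(a, g) = a + 2 = 2 + a)
u(d, B) = 0
u(2, x(Y, 2))³ = 0³ = 0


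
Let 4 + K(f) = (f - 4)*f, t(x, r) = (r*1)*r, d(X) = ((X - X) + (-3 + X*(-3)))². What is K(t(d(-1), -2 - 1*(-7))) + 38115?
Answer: 38636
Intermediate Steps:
d(X) = (-3 - 3*X)² (d(X) = (0 + (-3 - 3*X))² = (-3 - 3*X)²)
t(x, r) = r² (t(x, r) = r*r = r²)
K(f) = -4 + f*(-4 + f) (K(f) = -4 + (f - 4)*f = -4 + (-4 + f)*f = -4 + f*(-4 + f))
K(t(d(-1), -2 - 1*(-7))) + 38115 = (-4 + ((-2 - 1*(-7))²)² - 4*(-2 - 1*(-7))²) + 38115 = (-4 + ((-2 + 7)²)² - 4*(-2 + 7)²) + 38115 = (-4 + (5²)² - 4*5²) + 38115 = (-4 + 25² - 4*25) + 38115 = (-4 + 625 - 100) + 38115 = 521 + 38115 = 38636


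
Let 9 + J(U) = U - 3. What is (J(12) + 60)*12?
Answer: 720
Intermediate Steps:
J(U) = -12 + U (J(U) = -9 + (U - 3) = -9 + (-3 + U) = -12 + U)
(J(12) + 60)*12 = ((-12 + 12) + 60)*12 = (0 + 60)*12 = 60*12 = 720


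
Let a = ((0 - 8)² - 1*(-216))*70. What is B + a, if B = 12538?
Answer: 32138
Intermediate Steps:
a = 19600 (a = ((-8)² + 216)*70 = (64 + 216)*70 = 280*70 = 19600)
B + a = 12538 + 19600 = 32138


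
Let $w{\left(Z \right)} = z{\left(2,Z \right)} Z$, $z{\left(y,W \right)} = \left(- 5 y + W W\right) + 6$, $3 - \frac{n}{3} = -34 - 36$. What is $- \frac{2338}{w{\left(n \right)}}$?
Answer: $- \frac{334}{1500369} \approx -0.00022261$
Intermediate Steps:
$n = 219$ ($n = 9 - 3 \left(-34 - 36\right) = 9 - -210 = 9 + 210 = 219$)
$z{\left(y,W \right)} = 6 + W^{2} - 5 y$ ($z{\left(y,W \right)} = \left(- 5 y + W^{2}\right) + 6 = \left(W^{2} - 5 y\right) + 6 = 6 + W^{2} - 5 y$)
$w{\left(Z \right)} = Z \left(-4 + Z^{2}\right)$ ($w{\left(Z \right)} = \left(6 + Z^{2} - 10\right) Z = \left(-4 + Z^{2}\right) Z = Z \left(-4 + Z^{2}\right)$)
$- \frac{2338}{w{\left(n \right)}} = - \frac{2338}{219 \left(-4 + 219^{2}\right)} = - \frac{2338}{219 \left(-4 + 47961\right)} = - \frac{2338}{219 \cdot 47957} = - \frac{2338}{10502583} = \left(-2338\right) \frac{1}{10502583} = - \frac{334}{1500369}$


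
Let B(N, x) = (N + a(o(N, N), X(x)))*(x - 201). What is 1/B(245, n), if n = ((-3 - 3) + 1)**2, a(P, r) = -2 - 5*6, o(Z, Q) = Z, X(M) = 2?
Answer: -1/37488 ≈ -2.6675e-5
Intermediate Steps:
a(P, r) = -32 (a(P, r) = -2 - 30 = -32)
n = 25 (n = (-6 + 1)**2 = (-5)**2 = 25)
B(N, x) = (-201 + x)*(-32 + N) (B(N, x) = (N - 32)*(x - 201) = (-32 + N)*(-201 + x) = (-201 + x)*(-32 + N))
1/B(245, n) = 1/(6432 - 201*245 - 32*25 + 245*25) = 1/(6432 - 49245 - 800 + 6125) = 1/(-37488) = -1/37488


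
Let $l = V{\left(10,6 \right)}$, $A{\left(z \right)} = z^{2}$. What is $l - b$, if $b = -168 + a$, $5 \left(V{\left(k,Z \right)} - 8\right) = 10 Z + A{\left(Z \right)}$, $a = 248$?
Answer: $- \frac{264}{5} \approx -52.8$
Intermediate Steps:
$V{\left(k,Z \right)} = 8 + 2 Z + \frac{Z^{2}}{5}$ ($V{\left(k,Z \right)} = 8 + \frac{10 Z + Z^{2}}{5} = 8 + \frac{Z^{2} + 10 Z}{5} = 8 + \left(2 Z + \frac{Z^{2}}{5}\right) = 8 + 2 Z + \frac{Z^{2}}{5}$)
$l = \frac{136}{5}$ ($l = 8 + 2 \cdot 6 + \frac{6^{2}}{5} = 8 + 12 + \frac{1}{5} \cdot 36 = 8 + 12 + \frac{36}{5} = \frac{136}{5} \approx 27.2$)
$b = 80$ ($b = -168 + 248 = 80$)
$l - b = \frac{136}{5} - 80 = - \frac{264}{5}$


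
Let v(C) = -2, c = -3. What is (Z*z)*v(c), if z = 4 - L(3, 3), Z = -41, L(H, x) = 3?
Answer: 82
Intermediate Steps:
z = 1 (z = 4 - 1*3 = 4 - 3 = 1)
(Z*z)*v(c) = -41*1*(-2) = -41*(-2) = 82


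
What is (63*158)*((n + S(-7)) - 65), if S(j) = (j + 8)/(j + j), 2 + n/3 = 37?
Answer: 397449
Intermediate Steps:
n = 105 (n = -6 + 3*37 = -6 + 111 = 105)
S(j) = (8 + j)/(2*j) (S(j) = (8 + j)/((2*j)) = (8 + j)*(1/(2*j)) = (8 + j)/(2*j))
(63*158)*((n + S(-7)) - 65) = (63*158)*((105 + (½)*(8 - 7)/(-7)) - 65) = 9954*((105 + (½)*(-⅐)*1) - 65) = 9954*((105 - 1/14) - 65) = 9954*(1469/14 - 65) = 9954*(559/14) = 397449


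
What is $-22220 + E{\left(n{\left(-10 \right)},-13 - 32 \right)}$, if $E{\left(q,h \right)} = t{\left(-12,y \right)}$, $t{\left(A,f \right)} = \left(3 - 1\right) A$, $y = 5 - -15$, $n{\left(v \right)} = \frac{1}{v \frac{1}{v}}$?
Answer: $-22244$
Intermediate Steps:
$n{\left(v \right)} = 1$ ($n{\left(v \right)} = 1^{-1} = 1$)
$y = 20$ ($y = 5 + 15 = 20$)
$t{\left(A,f \right)} = 2 A$
$E{\left(q,h \right)} = -24$ ($E{\left(q,h \right)} = 2 \left(-12\right) = -24$)
$-22220 + E{\left(n{\left(-10 \right)},-13 - 32 \right)} = -22220 - 24 = -22244$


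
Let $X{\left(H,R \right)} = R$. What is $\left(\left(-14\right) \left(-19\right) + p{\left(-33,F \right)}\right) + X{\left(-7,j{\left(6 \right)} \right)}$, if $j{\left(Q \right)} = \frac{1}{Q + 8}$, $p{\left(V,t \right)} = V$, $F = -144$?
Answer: $\frac{3263}{14} \approx 233.07$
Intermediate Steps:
$j{\left(Q \right)} = \frac{1}{8 + Q}$
$\left(\left(-14\right) \left(-19\right) + p{\left(-33,F \right)}\right) + X{\left(-7,j{\left(6 \right)} \right)} = \left(\left(-14\right) \left(-19\right) - 33\right) + \frac{1}{8 + 6} = \left(266 - 33\right) + \frac{1}{14} = 233 + \frac{1}{14} = \frac{3263}{14}$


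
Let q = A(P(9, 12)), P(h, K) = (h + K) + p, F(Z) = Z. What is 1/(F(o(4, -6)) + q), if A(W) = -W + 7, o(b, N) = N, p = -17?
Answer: -⅓ ≈ -0.33333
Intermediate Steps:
P(h, K) = -17 + K + h (P(h, K) = (h + K) - 17 = (K + h) - 17 = -17 + K + h)
A(W) = 7 - W
q = 3 (q = 7 - (-17 + 12 + 9) = 7 - 1*4 = 7 - 4 = 3)
1/(F(o(4, -6)) + q) = 1/(-6 + 3) = 1/(-3) = -⅓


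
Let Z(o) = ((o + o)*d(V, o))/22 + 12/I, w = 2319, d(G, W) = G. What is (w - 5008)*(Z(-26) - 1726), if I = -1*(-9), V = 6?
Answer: 154300198/33 ≈ 4.6758e+6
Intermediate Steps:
I = 9
Z(o) = 4/3 + 6*o/11 (Z(o) = ((o + o)*6)/22 + 12/9 = ((2*o)*6)*(1/22) + 12*(⅑) = (12*o)*(1/22) + 4/3 = 6*o/11 + 4/3 = 4/3 + 6*o/11)
(w - 5008)*(Z(-26) - 1726) = (2319 - 5008)*((4/3 + (6/11)*(-26)) - 1726) = -2689*((4/3 - 156/11) - 1726) = -2689*(-424/33 - 1726) = -2689*(-57382/33) = 154300198/33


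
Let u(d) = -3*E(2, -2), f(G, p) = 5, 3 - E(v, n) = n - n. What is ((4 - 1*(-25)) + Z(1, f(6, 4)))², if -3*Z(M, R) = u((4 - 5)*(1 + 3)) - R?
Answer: 10201/9 ≈ 1133.4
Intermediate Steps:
E(v, n) = 3 (E(v, n) = 3 - (n - n) = 3 - 1*0 = 3 + 0 = 3)
u(d) = -9 (u(d) = -3*3 = -9)
Z(M, R) = 3 + R/3 (Z(M, R) = -(-9 - R)/3 = 3 + R/3)
((4 - 1*(-25)) + Z(1, f(6, 4)))² = ((4 - 1*(-25)) + (3 + (⅓)*5))² = ((4 + 25) + (3 + 5/3))² = (29 + 14/3)² = (101/3)² = 10201/9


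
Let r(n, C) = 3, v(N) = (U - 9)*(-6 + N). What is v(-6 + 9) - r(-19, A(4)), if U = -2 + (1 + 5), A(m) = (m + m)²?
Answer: 12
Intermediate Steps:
A(m) = 4*m² (A(m) = (2*m)² = 4*m²)
U = 4 (U = -2 + 6 = 4)
v(N) = 30 - 5*N (v(N) = (4 - 9)*(-6 + N) = -5*(-6 + N) = 30 - 5*N)
v(-6 + 9) - r(-19, A(4)) = (30 - 5*(-6 + 9)) - 1*3 = (30 - 5*3) - 3 = (30 - 15) - 3 = 15 - 3 = 12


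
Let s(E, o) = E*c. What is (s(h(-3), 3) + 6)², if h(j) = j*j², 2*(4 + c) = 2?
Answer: 7569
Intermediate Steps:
c = -3 (c = -4 + (½)*2 = -4 + 1 = -3)
h(j) = j³
s(E, o) = -3*E (s(E, o) = E*(-3) = -3*E)
(s(h(-3), 3) + 6)² = (-3*(-3)³ + 6)² = (-3*(-27) + 6)² = (81 + 6)² = 87² = 7569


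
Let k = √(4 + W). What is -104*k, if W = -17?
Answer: -104*I*√13 ≈ -374.98*I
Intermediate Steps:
k = I*√13 (k = √(4 - 17) = √(-13) = I*√13 ≈ 3.6056*I)
-104*k = -104*I*√13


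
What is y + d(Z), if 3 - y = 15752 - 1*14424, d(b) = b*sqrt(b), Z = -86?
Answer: -1325 - 86*I*sqrt(86) ≈ -1325.0 - 797.53*I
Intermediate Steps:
d(b) = b**(3/2)
y = -1325 (y = 3 - (15752 - 1*14424) = 3 - (15752 - 14424) = 3 - 1*1328 = 3 - 1328 = -1325)
y + d(Z) = -1325 + (-86)**(3/2) = -1325 - 86*I*sqrt(86)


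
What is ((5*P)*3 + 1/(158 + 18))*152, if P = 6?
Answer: 300979/22 ≈ 13681.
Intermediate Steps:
((5*P)*3 + 1/(158 + 18))*152 = ((5*6)*3 + 1/(158 + 18))*152 = (30*3 + 1/176)*152 = (90 + 1/176)*152 = (15841/176)*152 = 300979/22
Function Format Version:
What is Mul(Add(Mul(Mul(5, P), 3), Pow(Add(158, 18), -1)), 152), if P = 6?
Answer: Rational(300979, 22) ≈ 13681.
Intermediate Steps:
Mul(Add(Mul(Mul(5, P), 3), Pow(Add(158, 18), -1)), 152) = Mul(Add(Mul(Mul(5, 6), 3), Pow(Add(158, 18), -1)), 152) = Mul(Add(Mul(30, 3), Pow(176, -1)), 152) = Mul(Add(90, Rational(1, 176)), 152) = Mul(Rational(15841, 176), 152) = Rational(300979, 22)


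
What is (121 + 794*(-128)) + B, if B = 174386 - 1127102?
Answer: -1054227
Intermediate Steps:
B = -952716
(121 + 794*(-128)) + B = (121 + 794*(-128)) - 952716 = (121 - 101632) - 952716 = -101511 - 952716 = -1054227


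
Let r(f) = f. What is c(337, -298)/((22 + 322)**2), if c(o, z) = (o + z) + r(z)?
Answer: -259/118336 ≈ -0.0021887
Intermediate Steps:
c(o, z) = o + 2*z (c(o, z) = (o + z) + z = o + 2*z)
c(337, -298)/((22 + 322)**2) = (337 + 2*(-298))/((22 + 322)**2) = (337 - 596)/(344**2) = -259/118336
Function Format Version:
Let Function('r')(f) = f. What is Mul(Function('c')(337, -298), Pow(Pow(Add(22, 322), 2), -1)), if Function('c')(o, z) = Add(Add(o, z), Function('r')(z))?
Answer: Rational(-259, 118336) ≈ -0.0021887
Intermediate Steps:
Function('c')(o, z) = Add(o, Mul(2, z)) (Function('c')(o, z) = Add(Add(o, z), z) = Add(o, Mul(2, z)))
Mul(Function('c')(337, -298), Pow(Pow(Add(22, 322), 2), -1)) = Mul(Add(337, Mul(2, -298)), Pow(Pow(Add(22, 322), 2), -1)) = Mul(Add(337, -596), Pow(Pow(344, 2), -1)) = Mul(-259, Pow(118336, -1)) = Mul(-259, Rational(1, 118336)) = Rational(-259, 118336)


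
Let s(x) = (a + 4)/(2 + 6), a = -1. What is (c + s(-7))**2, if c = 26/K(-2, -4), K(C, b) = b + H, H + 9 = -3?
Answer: 25/16 ≈ 1.5625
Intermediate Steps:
H = -12 (H = -9 - 3 = -12)
s(x) = 3/8 (s(x) = (-1 + 4)/(2 + 6) = 3/8)
K(C, b) = -12 + b (K(C, b) = b - 12 = -12 + b)
c = -13/8 (c = 26/(-12 - 4) = 26/(-16) = 26*(-1/16) = -13/8 ≈ -1.6250)
(c + s(-7))**2 = (-13/8 + 3/8)**2 = (-5/4)**2 = 25/16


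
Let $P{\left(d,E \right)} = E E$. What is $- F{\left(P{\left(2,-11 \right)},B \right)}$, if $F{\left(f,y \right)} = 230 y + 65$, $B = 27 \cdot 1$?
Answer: $-6275$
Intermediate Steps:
$P{\left(d,E \right)} = E^{2}$
$B = 27$
$F{\left(f,y \right)} = 65 + 230 y$
$- F{\left(P{\left(2,-11 \right)},B \right)} = - (65 + 230 \cdot 27) = - (65 + 6210) = \left(-1\right) 6275 = -6275$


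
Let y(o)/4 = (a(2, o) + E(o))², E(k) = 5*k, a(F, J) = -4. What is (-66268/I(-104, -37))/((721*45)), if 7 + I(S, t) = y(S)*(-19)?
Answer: 66268/677055219435 ≈ 9.7877e-8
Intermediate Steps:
y(o) = 4*(-4 + 5*o)²
I(S, t) = -7 - 76*(-4 + 5*S)² (I(S, t) = -7 + (4*(-4 + 5*S)²)*(-19) = -7 - 76*(-4 + 5*S)²)
(-66268/I(-104, -37))/((721*45)) = (-66268/(-1223 - 1900*(-104)² + 3040*(-104)))/((721*45)) = -66268/(-1223 - 1900*10816 - 316160)/32445 = -66268/(-1223 - 20550400 - 316160)*(1/32445) = -66268/(-20867783)*(1/32445) = -66268*(-1/20867783)*(1/32445) = (66268/20867783)*(1/32445) = 66268/677055219435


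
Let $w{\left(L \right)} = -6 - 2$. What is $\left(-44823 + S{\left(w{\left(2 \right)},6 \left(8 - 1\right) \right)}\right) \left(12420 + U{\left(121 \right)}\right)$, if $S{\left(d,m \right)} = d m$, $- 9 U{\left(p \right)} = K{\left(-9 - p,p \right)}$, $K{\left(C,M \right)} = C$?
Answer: $- \frac{1684581230}{3} \approx -5.6153 \cdot 10^{8}$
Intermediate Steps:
$w{\left(L \right)} = -8$ ($w{\left(L \right)} = -6 - 2 = -8$)
$U{\left(p \right)} = 1 + \frac{p}{9}$ ($U{\left(p \right)} = - \frac{-9 - p}{9} = 1 + \frac{p}{9}$)
$\left(-44823 + S{\left(w{\left(2 \right)},6 \left(8 - 1\right) \right)}\right) \left(12420 + U{\left(121 \right)}\right) = \left(-44823 - 8 \cdot 6 \left(8 - 1\right)\right) \left(12420 + \left(1 + \frac{1}{9} \cdot 121\right)\right) = \left(-44823 - 8 \cdot 6 \cdot 7\right) \left(12420 + \left(1 + \frac{121}{9}\right)\right) = \left(-44823 - 336\right) \left(12420 + \frac{130}{9}\right) = \left(-44823 - 336\right) \frac{111910}{9} = \left(-45159\right) \frac{111910}{9} = - \frac{1684581230}{3}$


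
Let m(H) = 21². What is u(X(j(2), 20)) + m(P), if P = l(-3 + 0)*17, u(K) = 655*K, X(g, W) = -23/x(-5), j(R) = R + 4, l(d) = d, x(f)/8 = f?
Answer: 6541/8 ≈ 817.63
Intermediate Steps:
x(f) = 8*f
j(R) = 4 + R
X(g, W) = 23/40 (X(g, W) = -23/(8*(-5)) = -23/(-40) = -23*(-1/40) = 23/40)
P = -51 (P = (-3 + 0)*17 = -3*17 = -51)
m(H) = 441
u(X(j(2), 20)) + m(P) = 655*(23/40) + 441 = 3013/8 + 441 = 6541/8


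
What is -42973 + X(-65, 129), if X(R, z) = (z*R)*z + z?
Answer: -1124509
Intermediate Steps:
X(R, z) = z + R*z**2 (X(R, z) = (R*z)*z + z = R*z**2 + z = z + R*z**2)
-42973 + X(-65, 129) = -42973 + 129*(1 - 65*129) = -42973 + 129*(1 - 8385) = -42973 + 129*(-8384) = -42973 - 1081536 = -1124509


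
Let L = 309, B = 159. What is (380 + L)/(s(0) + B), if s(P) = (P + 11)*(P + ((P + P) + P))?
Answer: 13/3 ≈ 4.3333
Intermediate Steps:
s(P) = 4*P*(11 + P) (s(P) = (11 + P)*(P + (2*P + P)) = (11 + P)*(P + 3*P) = (11 + P)*(4*P) = 4*P*(11 + P))
(380 + L)/(s(0) + B) = (380 + 309)/(4*0*(11 + 0) + 159) = 689/(4*0*11 + 159) = 689/(0 + 159) = 689/159 = 689*(1/159) = 13/3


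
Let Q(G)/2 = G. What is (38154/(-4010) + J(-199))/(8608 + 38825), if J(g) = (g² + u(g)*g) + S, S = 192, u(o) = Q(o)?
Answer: 79521966/31701055 ≈ 2.5085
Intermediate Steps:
Q(G) = 2*G
u(o) = 2*o
J(g) = 192 + 3*g² (J(g) = (g² + (2*g)*g) + 192 = (g² + 2*g²) + 192 = 3*g² + 192 = 192 + 3*g²)
(38154/(-4010) + J(-199))/(8608 + 38825) = (38154/(-4010) + (192 + 3*(-199)²))/(8608 + 38825) = (38154*(-1/4010) + (192 + 3*39601))/47433 = (-19077/2005 + (192 + 118803))*(1/47433) = (-19077/2005 + 118995)*(1/47433) = (238565898/2005)*(1/47433) = 79521966/31701055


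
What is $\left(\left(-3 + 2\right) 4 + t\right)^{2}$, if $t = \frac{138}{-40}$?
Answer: $\frac{22201}{400} \approx 55.503$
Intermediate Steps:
$t = - \frac{69}{20}$ ($t = 138 \left(- \frac{1}{40}\right) = - \frac{69}{20} \approx -3.45$)
$\left(\left(-3 + 2\right) 4 + t\right)^{2} = \left(\left(-3 + 2\right) 4 - \frac{69}{20}\right)^{2} = \left(\left(-1\right) 4 - \frac{69}{20}\right)^{2} = \left(-4 - \frac{69}{20}\right)^{2} = \left(- \frac{149}{20}\right)^{2} = \frac{22201}{400}$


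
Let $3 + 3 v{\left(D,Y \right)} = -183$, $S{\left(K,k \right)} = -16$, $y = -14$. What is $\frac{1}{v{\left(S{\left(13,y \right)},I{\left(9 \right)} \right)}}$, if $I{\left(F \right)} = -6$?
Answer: $- \frac{1}{62} \approx -0.016129$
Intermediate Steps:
$v{\left(D,Y \right)} = -62$ ($v{\left(D,Y \right)} = -1 + \frac{1}{3} \left(-183\right) = -1 - 61 = -62$)
$\frac{1}{v{\left(S{\left(13,y \right)},I{\left(9 \right)} \right)}} = \frac{1}{-62} = - \frac{1}{62}$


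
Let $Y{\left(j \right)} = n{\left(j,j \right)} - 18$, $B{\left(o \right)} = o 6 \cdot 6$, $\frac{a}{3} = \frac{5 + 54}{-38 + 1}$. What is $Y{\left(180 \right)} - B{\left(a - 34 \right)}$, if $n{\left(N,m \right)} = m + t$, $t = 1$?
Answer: $\frac{57691}{37} \approx 1559.2$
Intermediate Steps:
$a = - \frac{177}{37}$ ($a = 3 \frac{5 + 54}{-38 + 1} = 3 \frac{59}{-37} = 3 \cdot 59 \left(- \frac{1}{37}\right) = 3 \left(- \frac{59}{37}\right) = - \frac{177}{37} \approx -4.7838$)
$n{\left(N,m \right)} = 1 + m$ ($n{\left(N,m \right)} = m + 1 = 1 + m$)
$B{\left(o \right)} = 36 o$ ($B{\left(o \right)} = 6 o 6 = 36 o$)
$Y{\left(j \right)} = -17 + j$ ($Y{\left(j \right)} = \left(1 + j\right) - 18 = -17 + j$)
$Y{\left(180 \right)} - B{\left(a - 34 \right)} = \left(-17 + 180\right) - 36 \left(- \frac{177}{37} - 34\right) = 163 - 36 \left(- \frac{177}{37} - 34\right) = 163 - 36 \left(- \frac{1435}{37}\right) = 163 - - \frac{51660}{37} = 163 + \frac{51660}{37} = \frac{57691}{37}$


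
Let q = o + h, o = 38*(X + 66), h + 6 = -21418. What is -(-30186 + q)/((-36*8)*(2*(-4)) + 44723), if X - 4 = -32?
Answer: 50166/47027 ≈ 1.0667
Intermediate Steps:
h = -21424 (h = -6 - 21418 = -21424)
X = -28 (X = 4 - 32 = -28)
o = 1444 (o = 38*(-28 + 66) = 38*38 = 1444)
q = -19980 (q = 1444 - 21424 = -19980)
-(-30186 + q)/((-36*8)*(2*(-4)) + 44723) = -(-30186 - 19980)/((-36*8)*(2*(-4)) + 44723) = -(-50166)/(-288*(-8) + 44723) = -(-50166)/(2304 + 44723) = -(-50166)/47027 = -1*(-50166/47027) = 50166/47027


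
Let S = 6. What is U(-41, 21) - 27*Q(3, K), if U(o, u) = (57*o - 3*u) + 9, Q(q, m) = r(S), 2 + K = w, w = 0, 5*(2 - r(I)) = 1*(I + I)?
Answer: -11901/5 ≈ -2380.2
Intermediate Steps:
r(I) = 2 - 2*I/5 (r(I) = 2 - (I + I)/5 = 2 - 2*I/5)
K = -2 (K = -2 + 0 = -2)
Q(q, m) = -⅖ (Q(q, m) = 2 - ⅖*6 = 2 - 12/5 = -⅖)
U(o, u) = 9 - 3*u + 57*o (U(o, u) = (-3*u + 57*o) + 9 = 9 - 3*u + 57*o)
U(-41, 21) - 27*Q(3, K) = (9 - 3*21 + 57*(-41)) - 27*(-⅖) = (9 - 63 - 2337) + 54/5 = -2391 + 54/5 = -11901/5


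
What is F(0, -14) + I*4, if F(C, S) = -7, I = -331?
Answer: -1331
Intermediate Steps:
F(0, -14) + I*4 = -7 - 331*4 = -7 - 1324 = -1331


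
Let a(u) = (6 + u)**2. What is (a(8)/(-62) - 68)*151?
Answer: -333106/31 ≈ -10745.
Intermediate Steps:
(a(8)/(-62) - 68)*151 = ((6 + 8)**2/(-62) - 68)*151 = (14**2*(-1/62) - 68)*151 = (196*(-1/62) - 68)*151 = (-98/31 - 68)*151 = -2206/31*151 = -333106/31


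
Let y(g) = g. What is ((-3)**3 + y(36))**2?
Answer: 81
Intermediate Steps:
((-3)**3 + y(36))**2 = ((-3)**3 + 36)**2 = (-27 + 36)**2 = 9**2 = 81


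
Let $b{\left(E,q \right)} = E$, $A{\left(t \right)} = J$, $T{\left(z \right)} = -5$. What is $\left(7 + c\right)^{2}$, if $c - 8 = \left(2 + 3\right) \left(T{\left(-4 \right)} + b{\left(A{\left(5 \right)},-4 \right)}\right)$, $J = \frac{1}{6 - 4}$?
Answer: $\frac{225}{4} \approx 56.25$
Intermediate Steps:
$J = \frac{1}{2} \approx 0.5$
$A{\left(t \right)} = \frac{1}{2}$
$c = - \frac{29}{2}$ ($c = 8 + \left(2 + 3\right) \left(-5 + \frac{1}{2}\right) = 8 + 5 \left(- \frac{9}{2}\right) = 8 - \frac{45}{2} = - \frac{29}{2} \approx -14.5$)
$\left(7 + c\right)^{2} = \left(7 - \frac{29}{2}\right)^{2} = \left(- \frac{15}{2}\right)^{2} = \frac{225}{4}$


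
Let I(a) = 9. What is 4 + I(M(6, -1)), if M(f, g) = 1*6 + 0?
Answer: 13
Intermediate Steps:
M(f, g) = 6 (M(f, g) = 6 + 0 = 6)
4 + I(M(6, -1)) = 4 + 9 = 13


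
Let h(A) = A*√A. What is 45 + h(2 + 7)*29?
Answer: 828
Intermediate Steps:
h(A) = A^(3/2)
45 + h(2 + 7)*29 = 45 + (2 + 7)^(3/2)*29 = 45 + 9^(3/2)*29 = 45 + 27*29 = 45 + 783 = 828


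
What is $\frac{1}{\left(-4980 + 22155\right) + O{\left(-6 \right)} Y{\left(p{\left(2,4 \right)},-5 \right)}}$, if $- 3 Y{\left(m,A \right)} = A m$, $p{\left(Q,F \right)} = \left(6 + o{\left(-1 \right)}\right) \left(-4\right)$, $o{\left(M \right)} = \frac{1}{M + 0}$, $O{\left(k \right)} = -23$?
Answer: $\frac{3}{53825} \approx 5.5736 \cdot 10^{-5}$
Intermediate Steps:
$o{\left(M \right)} = \frac{1}{M}$
$p{\left(Q,F \right)} = -20$ ($p{\left(Q,F \right)} = \left(6 + \frac{1}{-1}\right) \left(-4\right) = \left(6 - 1\right) \left(-4\right) = 5 \left(-4\right) = -20$)
$Y{\left(m,A \right)} = - \frac{A m}{3}$
$\frac{1}{\left(-4980 + 22155\right) + O{\left(-6 \right)} Y{\left(p{\left(2,4 \right)},-5 \right)}} = \frac{1}{\left(-4980 + 22155\right) - 23 \left(\left(- \frac{1}{3}\right) \left(-5\right) \left(-20\right)\right)} = \frac{1}{17175 - - \frac{2300}{3}} = \frac{1}{17175 + \frac{2300}{3}} = \frac{1}{\frac{53825}{3}} = \frac{3}{53825}$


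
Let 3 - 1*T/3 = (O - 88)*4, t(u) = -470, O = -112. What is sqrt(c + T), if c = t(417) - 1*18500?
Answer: I*sqrt(16561) ≈ 128.69*I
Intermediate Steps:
T = 2409 (T = 9 - 3*(-112 - 88)*4 = 9 - (-600)*4 = 9 - 3*(-800) = 9 + 2400 = 2409)
c = -18970 (c = -470 - 1*18500 = -470 - 18500 = -18970)
sqrt(c + T) = sqrt(-18970 + 2409) = sqrt(-16561) = I*sqrt(16561)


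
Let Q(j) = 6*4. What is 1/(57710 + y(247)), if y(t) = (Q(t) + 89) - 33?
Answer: 1/57790 ≈ 1.7304e-5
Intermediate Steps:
Q(j) = 24
y(t) = 80 (y(t) = (24 + 89) - 33 = 113 - 33 = 80)
1/(57710 + y(247)) = 1/(57710 + 80) = 1/57790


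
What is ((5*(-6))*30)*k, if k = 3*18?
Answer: -48600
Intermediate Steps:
k = 54
((5*(-6))*30)*k = ((5*(-6))*30)*54 = -30*30*54 = -900*54 = -48600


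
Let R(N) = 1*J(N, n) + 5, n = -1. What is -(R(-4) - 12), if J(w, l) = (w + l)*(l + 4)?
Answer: 22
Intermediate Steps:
J(w, l) = (4 + l)*(l + w) (J(w, l) = (l + w)*(4 + l) = (4 + l)*(l + w))
R(N) = 2 + 3*N (R(N) = 1*((-1)² + 4*(-1) + 4*N - N) + 5 = 1*(1 - 4 + 4*N - N) + 5 = 1*(-3 + 3*N) + 5 = (-3 + 3*N) + 5 = 2 + 3*N)
-(R(-4) - 12) = -((2 + 3*(-4)) - 12) = -((2 - 12) - 12) = -(-10 - 12) = -1*(-22) = 22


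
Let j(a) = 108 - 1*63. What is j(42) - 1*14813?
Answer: -14768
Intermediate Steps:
j(a) = 45 (j(a) = 108 - 63 = 45)
j(42) - 1*14813 = 45 - 1*14813 = 45 - 14813 = -14768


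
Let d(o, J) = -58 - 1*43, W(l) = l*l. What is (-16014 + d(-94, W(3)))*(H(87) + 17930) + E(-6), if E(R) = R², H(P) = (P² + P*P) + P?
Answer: -534292789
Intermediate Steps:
W(l) = l²
d(o, J) = -101 (d(o, J) = -58 - 43 = -101)
H(P) = P + 2*P² (H(P) = (P² + P²) + P = 2*P² + P = P + 2*P²)
(-16014 + d(-94, W(3)))*(H(87) + 17930) + E(-6) = (-16014 - 101)*(87*(1 + 2*87) + 17930) + (-6)² = -16115*(87*(1 + 174) + 17930) + 36 = -16115*(87*175 + 17930) + 36 = -16115*(15225 + 17930) + 36 = -16115*33155 + 36 = -534292825 + 36 = -534292789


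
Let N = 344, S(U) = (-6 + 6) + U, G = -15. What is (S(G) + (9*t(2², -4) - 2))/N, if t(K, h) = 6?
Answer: 37/344 ≈ 0.10756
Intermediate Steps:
S(U) = U (S(U) = 0 + U = U)
(S(G) + (9*t(2², -4) - 2))/N = (-15 + (9*6 - 2))/344 = (-15 + (54 - 2))*(1/344) = (-15 + 52)*(1/344) = 37*(1/344) = 37/344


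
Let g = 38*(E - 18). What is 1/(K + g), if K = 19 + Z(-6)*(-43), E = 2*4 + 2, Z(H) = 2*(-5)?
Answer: 1/145 ≈ 0.0068966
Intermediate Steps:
Z(H) = -10
E = 10 (E = 8 + 2 = 10)
K = 449 (K = 19 - 10*(-43) = 19 + 430 = 449)
g = -304 (g = 38*(10 - 18) = 38*(-8) = -304)
1/(K + g) = 1/(449 - 304) = 1/145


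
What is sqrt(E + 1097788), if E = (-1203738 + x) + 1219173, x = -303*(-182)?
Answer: sqrt(1168369) ≈ 1080.9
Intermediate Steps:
x = 55146
E = 70581 (E = (-1203738 + 55146) + 1219173 = -1148592 + 1219173 = 70581)
sqrt(E + 1097788) = sqrt(70581 + 1097788) = sqrt(1168369)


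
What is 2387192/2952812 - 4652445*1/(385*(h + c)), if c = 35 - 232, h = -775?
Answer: 34836024799/2630955492 ≈ 13.241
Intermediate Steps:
c = -197
2387192/2952812 - 4652445*1/(385*(h + c)) = 2387192/2952812 - 4652445*1/(385*(-775 - 197)) = 2387192*(1/2952812) - 4652445/(385*(-972)) = 596798/738203 - 4652445/(-374220) = 596798/738203 - 4652445*(-1/374220) = 596798/738203 + 44309/3564 = 34836024799/2630955492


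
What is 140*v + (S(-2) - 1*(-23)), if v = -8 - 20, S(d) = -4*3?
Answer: -3909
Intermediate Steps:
S(d) = -12
v = -28
140*v + (S(-2) - 1*(-23)) = 140*(-28) + (-12 - 1*(-23)) = -3920 + (-12 + 23) = -3920 + 11 = -3909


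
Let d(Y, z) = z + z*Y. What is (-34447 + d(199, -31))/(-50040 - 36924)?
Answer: 13549/28988 ≈ 0.46740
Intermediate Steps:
d(Y, z) = z + Y*z
(-34447 + d(199, -31))/(-50040 - 36924) = (-34447 - 31*(1 + 199))/(-50040 - 36924) = (-34447 - 31*200)/(-86964) = (-34447 - 6200)*(-1/86964) = -40647*(-1/86964) = 13549/28988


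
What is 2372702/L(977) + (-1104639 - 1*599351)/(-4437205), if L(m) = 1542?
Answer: 1053079273049/684217011 ≈ 1539.1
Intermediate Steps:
2372702/L(977) + (-1104639 - 1*599351)/(-4437205) = 2372702/1542 + (-1104639 - 1*599351)/(-4437205) = 2372702*(1/1542) + (-1104639 - 599351)*(-1/4437205) = 1186351/771 - 1703990*(-1/4437205) = 1186351/771 + 340798/887441 = 1053079273049/684217011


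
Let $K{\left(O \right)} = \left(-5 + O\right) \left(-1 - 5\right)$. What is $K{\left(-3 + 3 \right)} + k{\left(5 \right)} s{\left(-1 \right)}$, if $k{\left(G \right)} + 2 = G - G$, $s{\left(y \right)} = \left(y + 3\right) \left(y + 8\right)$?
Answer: $2$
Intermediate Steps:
$s{\left(y \right)} = \left(3 + y\right) \left(8 + y\right)$
$k{\left(G \right)} = -2$ ($k{\left(G \right)} = -2 + \left(G - G\right) = -2 + 0 = -2$)
$K{\left(O \right)} = 30 - 6 O$ ($K{\left(O \right)} = \left(-5 + O\right) \left(-6\right) = 30 - 6 O$)
$K{\left(-3 + 3 \right)} + k{\left(5 \right)} s{\left(-1 \right)} = \left(30 - 6 \left(-3 + 3\right)\right) - 2 \left(24 + \left(-1\right)^{2} + 11 \left(-1\right)\right) = \left(30 - 0\right) - 2 \left(24 + 1 - 11\right) = \left(30 + 0\right) - 28 = 30 - 28 = 2$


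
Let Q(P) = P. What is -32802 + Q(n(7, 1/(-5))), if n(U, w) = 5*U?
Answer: -32767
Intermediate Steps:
-32802 + Q(n(7, 1/(-5))) = -32802 + 5*7 = -32802 + 35 = -32767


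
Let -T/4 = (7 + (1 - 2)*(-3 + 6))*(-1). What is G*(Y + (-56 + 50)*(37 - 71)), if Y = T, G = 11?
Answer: 2420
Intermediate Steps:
T = 16 (T = -4*(7 + (1 - 2)*(-3 + 6))*(-1) = -4*(7 - 1*3)*(-1) = -4*(7 - 3)*(-1) = -16*(-1) = -4*(-4) = 16)
Y = 16
G*(Y + (-56 + 50)*(37 - 71)) = 11*(16 + (-56 + 50)*(37 - 71)) = 11*(16 - 6*(-34)) = 11*(16 + 204) = 11*220 = 2420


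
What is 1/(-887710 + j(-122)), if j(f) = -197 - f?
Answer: -1/887785 ≈ -1.1264e-6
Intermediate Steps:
1/(-887710 + j(-122)) = 1/(-887710 + (-197 - 1*(-122))) = 1/(-887710 + (-197 + 122)) = 1/(-887710 - 75) = 1/(-887785) = -1/887785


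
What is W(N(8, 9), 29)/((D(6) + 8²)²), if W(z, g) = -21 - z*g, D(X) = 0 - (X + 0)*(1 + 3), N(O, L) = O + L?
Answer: -257/800 ≈ -0.32125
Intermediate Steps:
N(O, L) = L + O
D(X) = -4*X (D(X) = 0 - X*4 = 0 - 4*X = -4*X)
W(z, g) = -21 - g*z
W(N(8, 9), 29)/((D(6) + 8²)²) = (-21 - 1*29*(9 + 8))/((-4*6 + 8²)²) = (-21 - 1*29*17)/((-24 + 64)²) = (-21 - 493)/(40²) = -514/1600 = -514*1/1600 = -257/800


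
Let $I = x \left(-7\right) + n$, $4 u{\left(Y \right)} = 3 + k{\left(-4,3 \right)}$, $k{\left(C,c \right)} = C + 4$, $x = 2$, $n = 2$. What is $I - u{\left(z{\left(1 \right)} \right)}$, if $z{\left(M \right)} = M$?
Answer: $- \frac{51}{4} \approx -12.75$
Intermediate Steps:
$k{\left(C,c \right)} = 4 + C$
$u{\left(Y \right)} = \frac{3}{4}$ ($u{\left(Y \right)} = \frac{3 + \left(4 - 4\right)}{4} = \frac{3 + 0}{4} = \frac{1}{4} \cdot 3 = \frac{3}{4}$)
$I = -12$ ($I = 2 \left(-7\right) + 2 = -14 + 2 = -12$)
$I - u{\left(z{\left(1 \right)} \right)} = -12 - \frac{3}{4} = - \frac{51}{4}$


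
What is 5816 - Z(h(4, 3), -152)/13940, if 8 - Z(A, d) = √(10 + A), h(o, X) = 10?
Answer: 20268758/3485 + √5/6970 ≈ 5816.0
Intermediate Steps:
Z(A, d) = 8 - √(10 + A)
5816 - Z(h(4, 3), -152)/13940 = 5816 - (8 - √(10 + 10))/13940 = 5816 - (8 - √20)/13940 = 5816 - (8 - 2*√5)/13940 = 5816 - (2/3485 - √5/6970) = 5816 + (-2/3485 + √5/6970) = 20268758/3485 + √5/6970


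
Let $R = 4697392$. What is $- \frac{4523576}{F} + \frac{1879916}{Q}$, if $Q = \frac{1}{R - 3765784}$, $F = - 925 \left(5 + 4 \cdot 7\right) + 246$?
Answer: $\frac{53028968747358488}{30279} \approx 1.7513 \cdot 10^{12}$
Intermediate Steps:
$F = -30279$ ($F = - 925 \left(5 + 28\right) + 246 = \left(-925\right) 33 + 246 = -30525 + 246 = -30279$)
$Q = \frac{1}{931608}$ ($Q = \frac{1}{4697392 - 3765784} = \frac{1}{931608} \approx 1.0734 \cdot 10^{-6}$)
$- \frac{4523576}{F} + \frac{1879916}{Q} = - \frac{4523576}{-30279} + 1879916 \frac{1}{\frac{1}{931608}} = \left(-4523576\right) \left(- \frac{1}{30279}\right) + 1879916 \cdot 931608 = \frac{4523576}{30279} + 1751344784928 = \frac{53028968747358488}{30279}$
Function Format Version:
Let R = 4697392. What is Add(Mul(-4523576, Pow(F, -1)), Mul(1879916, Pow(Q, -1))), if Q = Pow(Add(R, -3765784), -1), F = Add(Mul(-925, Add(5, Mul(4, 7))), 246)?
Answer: Rational(53028968747358488, 30279) ≈ 1.7513e+12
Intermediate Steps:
F = -30279 (F = Add(Mul(-925, Add(5, 28)), 246) = Add(Mul(-925, 33), 246) = Add(-30525, 246) = -30279)
Q = Rational(1, 931608) (Q = Pow(Add(4697392, -3765784), -1) = Pow(931608, -1) = Rational(1, 931608) ≈ 1.0734e-6)
Add(Mul(-4523576, Pow(F, -1)), Mul(1879916, Pow(Q, -1))) = Add(Mul(-4523576, Pow(-30279, -1)), Mul(1879916, Pow(Rational(1, 931608), -1))) = Add(Mul(-4523576, Rational(-1, 30279)), Mul(1879916, 931608)) = Add(Rational(4523576, 30279), 1751344784928) = Rational(53028968747358488, 30279)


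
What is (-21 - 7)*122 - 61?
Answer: -3477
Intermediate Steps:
(-21 - 7)*122 - 61 = -28*122 - 61 = -3416 - 61 = -3477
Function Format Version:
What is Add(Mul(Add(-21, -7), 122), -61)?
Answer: -3477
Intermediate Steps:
Add(Mul(Add(-21, -7), 122), -61) = Add(Mul(-28, 122), -61) = Add(-3416, -61) = -3477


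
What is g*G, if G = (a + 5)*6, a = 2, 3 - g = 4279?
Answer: -179592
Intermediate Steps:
g = -4276 (g = 3 - 1*4279 = 3 - 4279 = -4276)
G = 42 (G = (2 + 5)*6 = 7*6 = 42)
g*G = -4276*42 = -179592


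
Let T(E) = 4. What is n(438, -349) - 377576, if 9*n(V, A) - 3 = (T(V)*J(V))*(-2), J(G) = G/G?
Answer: -3398189/9 ≈ -3.7758e+5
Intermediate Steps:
J(G) = 1
n(V, A) = -5/9 (n(V, A) = ⅓ + ((4*1)*(-2))/9 = ⅓ + (4*(-2))/9 = ⅓ + (⅑)*(-8) = ⅓ - 8/9 = -5/9)
n(438, -349) - 377576 = -5/9 - 377576 = -3398189/9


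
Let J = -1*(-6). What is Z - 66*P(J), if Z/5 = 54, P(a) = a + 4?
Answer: -390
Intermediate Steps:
J = 6
P(a) = 4 + a
Z = 270 (Z = 5*54 = 270)
Z - 66*P(J) = 270 - 66*(4 + 6) = 270 - 66*10 = 270 - 660 = -390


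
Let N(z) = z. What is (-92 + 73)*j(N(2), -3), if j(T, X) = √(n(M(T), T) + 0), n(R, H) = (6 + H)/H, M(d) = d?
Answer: -38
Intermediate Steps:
n(R, H) = (6 + H)/H
j(T, X) = √((6 + T)/T) (j(T, X) = √((6 + T)/T + 0) = √((6 + T)/T))
(-92 + 73)*j(N(2), -3) = (-92 + 73)*√((6 + 2)/2) = -19*√((½)*8) = -19*√4 = -19*2 = -38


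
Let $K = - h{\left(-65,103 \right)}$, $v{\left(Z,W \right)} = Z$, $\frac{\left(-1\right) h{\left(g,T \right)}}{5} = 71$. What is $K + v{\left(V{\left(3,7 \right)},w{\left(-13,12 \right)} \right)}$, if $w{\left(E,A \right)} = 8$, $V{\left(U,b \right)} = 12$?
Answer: $367$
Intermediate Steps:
$h{\left(g,T \right)} = -355$ ($h{\left(g,T \right)} = \left(-5\right) 71 = -355$)
$K = 355$ ($K = \left(-1\right) \left(-355\right) = 355$)
$K + v{\left(V{\left(3,7 \right)},w{\left(-13,12 \right)} \right)} = 355 + 12 = 367$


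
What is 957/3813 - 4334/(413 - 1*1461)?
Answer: 2921413/666004 ≈ 4.3865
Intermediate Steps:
957/3813 - 4334/(413 - 1*1461) = 957*(1/3813) - 4334/(413 - 1461) = 319/1271 - 4334/(-1048) = 319/1271 - 4334*(-1/1048) = 319/1271 + 2167/524 = 2921413/666004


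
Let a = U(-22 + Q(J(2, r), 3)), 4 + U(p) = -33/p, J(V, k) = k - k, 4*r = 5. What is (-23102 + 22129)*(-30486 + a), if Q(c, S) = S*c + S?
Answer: 563636521/19 ≈ 2.9665e+7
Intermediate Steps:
r = 5/4 (r = (1/4)*5 = 5/4 ≈ 1.2500)
J(V, k) = 0
Q(c, S) = S + S*c
U(p) = -4 - 33/p
a = -43/19 (a = -4 - 33/(-22 + 3*(1 + 0)) = -4 - 33/(-22 + 3*1) = -4 - 33/(-22 + 3) = -4 - 33/(-19) = -4 - 33*(-1/19) = -4 + 33/19 = -43/19 ≈ -2.2632)
(-23102 + 22129)*(-30486 + a) = (-23102 + 22129)*(-30486 - 43/19) = -973*(-579277/19) = 563636521/19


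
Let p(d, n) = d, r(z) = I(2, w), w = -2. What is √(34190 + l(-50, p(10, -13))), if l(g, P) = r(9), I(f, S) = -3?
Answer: √34187 ≈ 184.90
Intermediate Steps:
r(z) = -3
l(g, P) = -3
√(34190 + l(-50, p(10, -13))) = √(34190 - 3) = √34187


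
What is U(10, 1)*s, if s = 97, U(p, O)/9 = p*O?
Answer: 8730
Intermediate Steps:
U(p, O) = 9*O*p (U(p, O) = 9*(p*O) = 9*(O*p) = 9*O*p)
U(10, 1)*s = (9*1*10)*97 = 90*97 = 8730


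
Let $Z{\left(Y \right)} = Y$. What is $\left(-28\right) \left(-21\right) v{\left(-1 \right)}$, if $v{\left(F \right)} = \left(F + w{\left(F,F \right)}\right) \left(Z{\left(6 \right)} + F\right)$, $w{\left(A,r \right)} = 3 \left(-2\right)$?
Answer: $-20580$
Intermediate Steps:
$w{\left(A,r \right)} = -6$
$v{\left(F \right)} = \left(-6 + F\right) \left(6 + F\right)$ ($v{\left(F \right)} = \left(F - 6\right) \left(6 + F\right) = \left(-6 + F\right) \left(6 + F\right)$)
$\left(-28\right) \left(-21\right) v{\left(-1 \right)} = \left(-28\right) \left(-21\right) \left(-36 + \left(-1\right)^{2}\right) = 588 \left(-36 + 1\right) = 588 \left(-35\right) = -20580$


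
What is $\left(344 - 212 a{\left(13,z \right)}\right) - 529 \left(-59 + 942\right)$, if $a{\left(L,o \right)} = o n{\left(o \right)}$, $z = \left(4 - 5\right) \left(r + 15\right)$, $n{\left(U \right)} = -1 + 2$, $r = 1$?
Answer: $-463371$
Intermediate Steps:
$n{\left(U \right)} = 1$
$z = -16$ ($z = \left(4 - 5\right) \left(1 + 15\right) = \left(-1\right) 16 = -16$)
$a{\left(L,o \right)} = o$ ($a{\left(L,o \right)} = o 1 = o$)
$\left(344 - 212 a{\left(13,z \right)}\right) - 529 \left(-59 + 942\right) = \left(344 - -3392\right) - 529 \left(-59 + 942\right) = \left(344 + 3392\right) - 529 \cdot 883 = 3736 - 467107 = -463371$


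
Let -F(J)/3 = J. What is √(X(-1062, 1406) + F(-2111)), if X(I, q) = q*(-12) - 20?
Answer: I*√10559 ≈ 102.76*I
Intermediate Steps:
X(I, q) = -20 - 12*q (X(I, q) = -12*q - 20 = -20 - 12*q)
F(J) = -3*J
√(X(-1062, 1406) + F(-2111)) = √((-20 - 12*1406) - 3*(-2111)) = √((-20 - 16872) + 6333) = √(-16892 + 6333) = √(-10559) = I*√10559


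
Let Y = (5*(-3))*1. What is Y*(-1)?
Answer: 15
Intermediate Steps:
Y = -15 (Y = -15*1 = -15)
Y*(-1) = -15*(-1) = 15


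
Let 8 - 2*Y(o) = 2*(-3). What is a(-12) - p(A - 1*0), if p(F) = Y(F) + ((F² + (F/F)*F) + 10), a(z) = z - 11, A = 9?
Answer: -130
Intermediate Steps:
a(z) = -11 + z
Y(o) = 7 (Y(o) = 4 - (-3) = 4 - ½*(-6) = 4 + 3 = 7)
p(F) = 17 + F + F² (p(F) = 7 + ((F² + (F/F)*F) + 10) = 7 + ((F² + 1*F) + 10) = 7 + ((F² + F) + 10) = 7 + ((F + F²) + 10) = 7 + (10 + F + F²) = 17 + F + F²)
a(-12) - p(A - 1*0) = (-11 - 12) - (17 + (9 - 1*0) + (9 - 1*0)²) = -23 - (17 + (9 + 0) + (9 + 0)²) = -23 - (17 + 9 + 9²) = -23 - (17 + 9 + 81) = -23 - 1*107 = -23 - 107 = -130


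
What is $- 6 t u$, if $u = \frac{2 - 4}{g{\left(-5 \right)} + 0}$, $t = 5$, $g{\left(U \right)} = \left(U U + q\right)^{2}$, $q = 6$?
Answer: $\frac{60}{961} \approx 0.062435$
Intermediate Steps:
$g{\left(U \right)} = \left(6 + U^{2}\right)^{2}$ ($g{\left(U \right)} = \left(U U + 6\right)^{2} = \left(U^{2} + 6\right)^{2} = \left(6 + U^{2}\right)^{2}$)
$u = - \frac{2}{961}$ ($u = \frac{2 - 4}{\left(6 + \left(-5\right)^{2}\right)^{2} + 0} = - \frac{2}{\left(6 + 25\right)^{2} + 0} = - \frac{2}{31^{2} + 0} = - \frac{2}{961 + 0} = - \frac{2}{961} \approx -0.0020812$)
$- 6 t u = \left(-6\right) 5 \left(- \frac{2}{961}\right) = \left(-30\right) \left(- \frac{2}{961}\right) = \frac{60}{961}$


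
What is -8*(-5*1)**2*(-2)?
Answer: 400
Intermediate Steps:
-8*(-5*1)**2*(-2) = -8*(-5)**2*(-2) = -8*25*(-2) = -200*(-2) = 400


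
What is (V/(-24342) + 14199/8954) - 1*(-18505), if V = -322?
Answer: 2016833132293/108979134 ≈ 18507.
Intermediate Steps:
(V/(-24342) + 14199/8954) - 1*(-18505) = (-322/(-24342) + 14199/8954) - 1*(-18505) = (-322*(-1/24342) + 14199*(1/8954)) + 18505 = (161/12171 + 14199/8954) + 18505 = 174257623/108979134 + 18505 = 2016833132293/108979134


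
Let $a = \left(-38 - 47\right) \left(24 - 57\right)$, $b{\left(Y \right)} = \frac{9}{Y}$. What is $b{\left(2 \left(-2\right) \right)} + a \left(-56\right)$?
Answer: $- \frac{628329}{4} \approx -1.5708 \cdot 10^{5}$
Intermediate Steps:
$a = 2805$ ($a = \left(-85\right) \left(-33\right) = 2805$)
$b{\left(2 \left(-2\right) \right)} + a \left(-56\right) = \frac{9}{2 \left(-2\right)} + 2805 \left(-56\right) = \frac{9}{-4} - 157080 = 9 \left(- \frac{1}{4}\right) - 157080 = - \frac{9}{4} - 157080 = - \frac{628329}{4}$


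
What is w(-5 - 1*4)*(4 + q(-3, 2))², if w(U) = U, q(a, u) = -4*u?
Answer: -144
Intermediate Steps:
w(-5 - 1*4)*(4 + q(-3, 2))² = (-5 - 1*4)*(4 - 4*2)² = (-5 - 4)*(4 - 8)² = -9*(-4)² = -9*16 = -144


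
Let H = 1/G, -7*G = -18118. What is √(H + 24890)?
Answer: √8170439415186/18118 ≈ 157.77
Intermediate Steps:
G = 18118/7 (G = -⅐*(-18118) = 18118/7 ≈ 2588.3)
H = 7/18118 (H = 1/(18118/7) = 7/18118 ≈ 0.00038636)
√(H + 24890) = √(7/18118 + 24890) = √(450957027/18118) = √8170439415186/18118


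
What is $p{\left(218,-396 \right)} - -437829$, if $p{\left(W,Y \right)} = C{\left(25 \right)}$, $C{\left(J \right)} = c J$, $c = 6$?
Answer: $437979$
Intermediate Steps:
$C{\left(J \right)} = 6 J$
$p{\left(W,Y \right)} = 150$ ($p{\left(W,Y \right)} = 6 \cdot 25 = 150$)
$p{\left(218,-396 \right)} - -437829 = 150 - -437829 = 150 + 437829 = 437979$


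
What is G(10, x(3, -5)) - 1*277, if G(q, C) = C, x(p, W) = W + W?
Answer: -287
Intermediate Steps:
x(p, W) = 2*W
G(10, x(3, -5)) - 1*277 = 2*(-5) - 1*277 = -10 - 277 = -287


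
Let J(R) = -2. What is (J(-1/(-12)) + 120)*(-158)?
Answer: -18644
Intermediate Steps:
(J(-1/(-12)) + 120)*(-158) = (-2 + 120)*(-158) = 118*(-158) = -18644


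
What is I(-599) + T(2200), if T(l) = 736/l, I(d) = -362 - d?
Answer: 65267/275 ≈ 237.33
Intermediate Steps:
I(-599) + T(2200) = (-362 - 1*(-599)) + 736/2200 = (-362 + 599) + 736*(1/2200) = 237 + 92/275 = 65267/275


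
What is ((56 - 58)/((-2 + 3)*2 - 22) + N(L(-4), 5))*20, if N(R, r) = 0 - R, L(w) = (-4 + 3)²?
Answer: -18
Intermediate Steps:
L(w) = 1 (L(w) = (-1)² = 1)
N(R, r) = -R
((56 - 58)/((-2 + 3)*2 - 22) + N(L(-4), 5))*20 = ((56 - 58)/((-2 + 3)*2 - 22) - 1*1)*20 = (-2/(1*2 - 22) - 1)*20 = (-2/(2 - 22) - 1)*20 = (-2/(-20) - 1)*20 = (-2*(-1/20) - 1)*20 = (⅒ - 1)*20 = -9/10*20 = -18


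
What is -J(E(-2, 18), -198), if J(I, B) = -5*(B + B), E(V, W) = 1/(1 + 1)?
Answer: -1980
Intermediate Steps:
E(V, W) = ½ (E(V, W) = 1/2 = ½)
J(I, B) = -10*B
-J(E(-2, 18), -198) = -(-10)*(-198) = -1*1980 = -1980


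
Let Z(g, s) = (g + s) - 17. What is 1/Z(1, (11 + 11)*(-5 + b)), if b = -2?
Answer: -1/170 ≈ -0.0058824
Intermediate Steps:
Z(g, s) = -17 + g + s
1/Z(1, (11 + 11)*(-5 + b)) = 1/(-17 + 1 + (11 + 11)*(-5 - 2)) = 1/(-17 + 1 + 22*(-7)) = 1/(-17 + 1 - 154) = 1/(-170) = -1/170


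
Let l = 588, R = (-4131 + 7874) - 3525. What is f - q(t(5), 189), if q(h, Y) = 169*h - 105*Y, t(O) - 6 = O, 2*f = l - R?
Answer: 18171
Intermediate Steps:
R = 218 (R = 3743 - 3525 = 218)
f = 185 (f = (588 - 1*218)/2 = (588 - 218)/2 = (½)*370 = 185)
t(O) = 6 + O
q(h, Y) = -105*Y + 169*h
f - q(t(5), 189) = 185 - (-105*189 + 169*(6 + 5)) = 185 - (-19845 + 169*11) = 185 - (-19845 + 1859) = 185 - 1*(-17986) = 185 + 17986 = 18171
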